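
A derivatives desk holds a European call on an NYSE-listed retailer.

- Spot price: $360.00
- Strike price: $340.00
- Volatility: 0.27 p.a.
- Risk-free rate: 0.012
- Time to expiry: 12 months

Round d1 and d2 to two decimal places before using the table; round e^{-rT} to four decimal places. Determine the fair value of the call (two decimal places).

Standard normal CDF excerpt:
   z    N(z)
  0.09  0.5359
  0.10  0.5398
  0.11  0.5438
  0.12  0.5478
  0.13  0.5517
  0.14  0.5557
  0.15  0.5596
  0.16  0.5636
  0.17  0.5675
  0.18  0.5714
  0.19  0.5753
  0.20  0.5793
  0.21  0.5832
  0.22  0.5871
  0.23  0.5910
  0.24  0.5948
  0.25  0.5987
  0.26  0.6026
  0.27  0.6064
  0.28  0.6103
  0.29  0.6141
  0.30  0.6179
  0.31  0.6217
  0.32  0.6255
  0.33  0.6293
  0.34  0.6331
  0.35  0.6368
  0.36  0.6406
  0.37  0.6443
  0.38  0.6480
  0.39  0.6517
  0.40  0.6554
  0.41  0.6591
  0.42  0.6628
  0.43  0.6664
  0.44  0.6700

T = 1;  σ√T = 0.2700
d₁ = [ln(360/340) + (0.012 + 0.27²/2)·1] / 0.2700 = [0.0572 + 0.0485] / 0.2700 = 0.3911 ⇒ 0.39
d₂ = d₁ − σ√T = 0.3911 − 0.2700 = 0.1211 ⇒ 0.12
e^(−rT) = e^(−0.012·1) = 0.9881
N(d₁) = N(0.39) = 0.6517;  N(d₂) = N(0.12) = 0.5478
C = 360·0.6517 − 340·0.9881·0.5478 = 234.6120 − 184.0356 = 50.5764

$50.58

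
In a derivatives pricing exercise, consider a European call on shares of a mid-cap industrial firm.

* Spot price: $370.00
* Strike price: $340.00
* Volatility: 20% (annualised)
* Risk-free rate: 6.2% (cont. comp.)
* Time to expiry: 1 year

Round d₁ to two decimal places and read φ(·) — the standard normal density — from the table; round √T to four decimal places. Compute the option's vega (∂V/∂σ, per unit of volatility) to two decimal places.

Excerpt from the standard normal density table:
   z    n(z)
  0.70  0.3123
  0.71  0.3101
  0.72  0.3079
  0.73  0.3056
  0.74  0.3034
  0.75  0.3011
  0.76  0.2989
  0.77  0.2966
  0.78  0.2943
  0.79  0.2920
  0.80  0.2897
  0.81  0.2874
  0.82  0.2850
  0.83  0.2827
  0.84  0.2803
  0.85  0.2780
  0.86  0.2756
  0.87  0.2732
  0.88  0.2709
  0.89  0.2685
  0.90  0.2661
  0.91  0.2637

104.60

σ√T = 0.2 × 1.0000 = 0.2000
ln(S/K) + (r + σ²/2)T = ln(370/340) + (0.062 + 0.2²/2)·1 = 0.0846 + 0.0820 = 0.1666
d₁ = 0.1666 / 0.2000 = 0.8328 → 0.83
√T = √1 = 1.0000
φ(d₁) = φ(0.83) = 0.2827
vega = S·φ(d₁)·√T = 370·0.2827·1.0000 = 104.5990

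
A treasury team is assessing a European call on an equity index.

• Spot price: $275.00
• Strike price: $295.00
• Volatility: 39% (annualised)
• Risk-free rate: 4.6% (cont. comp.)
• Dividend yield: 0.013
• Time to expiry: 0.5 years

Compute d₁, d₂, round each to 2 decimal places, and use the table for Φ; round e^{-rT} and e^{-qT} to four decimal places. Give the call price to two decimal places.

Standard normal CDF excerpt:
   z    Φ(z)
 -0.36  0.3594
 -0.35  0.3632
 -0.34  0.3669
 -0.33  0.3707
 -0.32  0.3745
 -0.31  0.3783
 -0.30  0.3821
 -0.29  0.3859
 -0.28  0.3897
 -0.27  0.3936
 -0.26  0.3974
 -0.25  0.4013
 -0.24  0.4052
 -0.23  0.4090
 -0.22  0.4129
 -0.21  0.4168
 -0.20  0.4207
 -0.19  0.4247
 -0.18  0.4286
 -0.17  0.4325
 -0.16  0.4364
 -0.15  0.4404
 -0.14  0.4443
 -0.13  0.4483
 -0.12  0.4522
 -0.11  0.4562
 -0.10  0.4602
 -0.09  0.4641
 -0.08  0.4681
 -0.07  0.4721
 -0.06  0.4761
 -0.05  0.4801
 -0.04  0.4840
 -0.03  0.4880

σ√T = 0.39·√0.5 = 0.2758
d₁ = [ln(275/295) + (0.046 − 0.013 + 0.39²/2)·0.5] / 0.2758 = [-0.0702 + 0.0545] / 0.2758 = -0.0569 → -0.06
d₂ = d₁ − σ√T = -0.0569 − 0.2758 = -0.3326 → -0.33
e^(−qT) = e^(−0.013·0.5) = 0.9935;  e^(−rT) = e^(−0.046·0.5) = 0.9773
N(d₁) = N(-0.06) = 0.4761;  N(d₂) = N(-0.33) = 0.3707
C = 275·0.9935·0.4761 − 295·0.9773·0.3707 = 130.0765 − 106.8741 = 23.2024

$23.20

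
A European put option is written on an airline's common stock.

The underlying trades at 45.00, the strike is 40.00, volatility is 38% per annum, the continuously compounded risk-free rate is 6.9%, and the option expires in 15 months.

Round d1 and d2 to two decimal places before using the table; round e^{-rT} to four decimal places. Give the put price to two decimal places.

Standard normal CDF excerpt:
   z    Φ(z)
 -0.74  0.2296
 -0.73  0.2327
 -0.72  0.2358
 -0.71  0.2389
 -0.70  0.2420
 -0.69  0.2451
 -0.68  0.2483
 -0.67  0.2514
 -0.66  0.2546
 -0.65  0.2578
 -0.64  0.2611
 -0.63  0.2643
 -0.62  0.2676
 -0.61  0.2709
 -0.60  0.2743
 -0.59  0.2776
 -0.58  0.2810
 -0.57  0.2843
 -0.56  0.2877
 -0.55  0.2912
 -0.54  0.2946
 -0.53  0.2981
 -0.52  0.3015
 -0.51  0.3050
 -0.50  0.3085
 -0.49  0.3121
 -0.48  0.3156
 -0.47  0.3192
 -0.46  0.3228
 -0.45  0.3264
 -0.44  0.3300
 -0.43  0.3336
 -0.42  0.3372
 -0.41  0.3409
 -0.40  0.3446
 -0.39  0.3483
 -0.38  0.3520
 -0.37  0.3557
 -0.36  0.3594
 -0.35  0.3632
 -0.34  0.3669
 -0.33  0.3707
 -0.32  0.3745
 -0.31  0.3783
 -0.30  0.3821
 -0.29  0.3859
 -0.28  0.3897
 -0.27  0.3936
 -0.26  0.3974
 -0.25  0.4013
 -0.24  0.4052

3.41

σ√T = 0.38 × 1.1180 = 0.4249
d₁ = [ln(45/40) + (0.069 + ½·0.38²)·1.25] / (σ√T) = (0.1178 + 0.1765) / 0.4249 = 0.6927 → 0.69
d₂ = 0.6927 − 0.4249 = 0.2678 → 0.27
exp(−rT) = exp(−0.069·1.25) = 0.9174
N(−d₂) = N(-0.27) = 0.3936;  N(−d₁) = N(-0.69) = 0.2451
P = 40·0.9174·0.3936 − 45·0.2451 = 14.4435 − 11.0295 = 3.4140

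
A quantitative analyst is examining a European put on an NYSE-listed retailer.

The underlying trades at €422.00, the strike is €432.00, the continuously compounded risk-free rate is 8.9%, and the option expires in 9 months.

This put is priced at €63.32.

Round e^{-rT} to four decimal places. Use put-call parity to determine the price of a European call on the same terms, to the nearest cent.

€81.23

exp(−rT) = exp(−0.089·0.75) = 0.9354
Put-call parity: C − P = S − K·e^(−rT) = 422 − 432·0.9354 = 422 − 404.0928 = 17.9072
C = P + (C − P) = 63.32 + (17.9072) = 81.2272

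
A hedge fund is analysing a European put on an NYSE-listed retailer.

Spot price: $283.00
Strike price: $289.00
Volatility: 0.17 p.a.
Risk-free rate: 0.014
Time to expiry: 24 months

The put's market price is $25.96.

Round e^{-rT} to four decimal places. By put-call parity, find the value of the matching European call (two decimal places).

$27.94

exp(−rT) = exp(−0.014·2) = 0.9724
Put-call parity: C − P = S − K·e^(−rT) = 283 − 289·0.9724 = 283 − 281.0236 = 1.9764
C = P + (C − P) = 25.96 + (1.9764) = 27.9364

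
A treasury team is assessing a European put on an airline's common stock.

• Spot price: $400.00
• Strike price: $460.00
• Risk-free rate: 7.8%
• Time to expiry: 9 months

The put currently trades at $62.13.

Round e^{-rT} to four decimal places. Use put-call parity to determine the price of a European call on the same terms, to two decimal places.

e^(−rT) = e^(−0.078·0.75) = 0.9432
Put-call parity: C − P = S − K·e^(−rT) = 400 − 460·0.9432 = 400 − 433.8720 = -33.8720
C = P + (C − P) = 62.13 + (-33.8720) = 28.2580

$28.26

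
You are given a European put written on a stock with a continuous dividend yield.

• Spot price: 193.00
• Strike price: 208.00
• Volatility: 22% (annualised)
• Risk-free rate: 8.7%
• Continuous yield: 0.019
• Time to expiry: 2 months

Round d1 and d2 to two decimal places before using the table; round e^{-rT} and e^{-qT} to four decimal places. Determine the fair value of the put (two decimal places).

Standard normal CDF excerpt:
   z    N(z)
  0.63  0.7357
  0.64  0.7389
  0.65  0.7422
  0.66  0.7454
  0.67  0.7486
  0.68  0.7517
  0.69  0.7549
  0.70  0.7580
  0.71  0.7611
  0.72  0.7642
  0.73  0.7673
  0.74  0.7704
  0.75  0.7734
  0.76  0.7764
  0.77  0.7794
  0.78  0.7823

15.15

T = 0.1667;  σ√T = 0.0898
d₁ = [ln(193/208) + (0.087 − 0.019 + ½·0.22²)·0.1667] / (σ√T) = (-0.0748 + 0.0154) / 0.0898 = -0.6623 which rounds to -0.66
d₂ = -0.6623 − 0.0898 = -0.7521 which rounds to -0.75
e^(−qT) = e^(−0.019·0.1667) = 0.9968;  e^(−rT) = e^(−0.087·0.1667) = 0.9856
P = 208·0.9856·N(0.75) − 193·0.9968·N(0.66) = 208·0.9856·0.7734 − 193·0.9968·0.7454 = 158.5507 − 143.4018 = 15.1489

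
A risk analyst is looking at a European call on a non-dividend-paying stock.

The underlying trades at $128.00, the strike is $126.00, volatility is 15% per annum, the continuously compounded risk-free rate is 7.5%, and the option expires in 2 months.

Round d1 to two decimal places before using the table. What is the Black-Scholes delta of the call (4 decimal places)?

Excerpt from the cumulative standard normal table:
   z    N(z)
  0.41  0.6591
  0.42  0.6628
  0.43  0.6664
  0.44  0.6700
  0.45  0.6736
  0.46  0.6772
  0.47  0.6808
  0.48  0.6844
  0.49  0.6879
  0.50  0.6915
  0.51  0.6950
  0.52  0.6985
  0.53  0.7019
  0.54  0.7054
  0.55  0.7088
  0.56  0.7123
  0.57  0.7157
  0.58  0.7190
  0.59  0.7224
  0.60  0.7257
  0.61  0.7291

0.6879

σ√T = 0.15·√0.1667 = 0.0612
d₁ = [ln(128/126) + (0.075 + 0.15²/2)·0.1667] / 0.0612 = [0.0157 + 0.0144] / 0.0612 = 0.4919 which rounds to 0.49
N(d₁) = N(0.49) = 0.6879
Δ_call = N(d₁) = 0.6879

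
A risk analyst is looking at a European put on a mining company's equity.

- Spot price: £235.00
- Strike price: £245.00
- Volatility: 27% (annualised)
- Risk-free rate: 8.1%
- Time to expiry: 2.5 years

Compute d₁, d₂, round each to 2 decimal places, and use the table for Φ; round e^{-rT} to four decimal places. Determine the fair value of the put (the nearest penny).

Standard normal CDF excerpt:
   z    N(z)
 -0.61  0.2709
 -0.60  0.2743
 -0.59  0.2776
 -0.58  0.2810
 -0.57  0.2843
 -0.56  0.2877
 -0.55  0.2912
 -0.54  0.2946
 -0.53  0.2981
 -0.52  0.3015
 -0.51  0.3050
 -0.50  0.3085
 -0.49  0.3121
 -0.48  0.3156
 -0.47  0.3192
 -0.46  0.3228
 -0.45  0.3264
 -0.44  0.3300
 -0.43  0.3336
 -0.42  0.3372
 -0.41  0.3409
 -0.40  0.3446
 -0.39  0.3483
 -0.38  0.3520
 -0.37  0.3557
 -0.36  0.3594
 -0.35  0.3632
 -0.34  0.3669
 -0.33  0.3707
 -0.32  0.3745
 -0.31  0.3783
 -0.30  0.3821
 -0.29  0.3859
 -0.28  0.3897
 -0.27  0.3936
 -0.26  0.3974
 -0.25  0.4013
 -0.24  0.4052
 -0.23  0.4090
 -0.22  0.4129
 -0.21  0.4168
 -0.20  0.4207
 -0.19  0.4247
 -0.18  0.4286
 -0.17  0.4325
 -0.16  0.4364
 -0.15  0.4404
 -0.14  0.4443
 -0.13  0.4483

σ√T = 0.27·√2.5 = 0.4269
ln(S/K) + (r + σ²/2)T = ln(235/245) + (0.081 + 0.27²/2)·2.5 = -0.0417 + 0.2936 = 0.2520
d₁ = 0.2520 / 0.4269 = 0.5902 ≈ 0.59
d₂ = d₁ − σ√T = 0.5902 − 0.4269 = 0.1633 ≈ 0.16
exp(−rT) = exp(−0.081·2.5) = 0.8167
P = 245·0.8167·N(-0.16) − 235·N(-0.59) = 245·0.8167·0.4364 − 235·0.2776 = 87.3199 − 65.2360 = 22.0839

£22.08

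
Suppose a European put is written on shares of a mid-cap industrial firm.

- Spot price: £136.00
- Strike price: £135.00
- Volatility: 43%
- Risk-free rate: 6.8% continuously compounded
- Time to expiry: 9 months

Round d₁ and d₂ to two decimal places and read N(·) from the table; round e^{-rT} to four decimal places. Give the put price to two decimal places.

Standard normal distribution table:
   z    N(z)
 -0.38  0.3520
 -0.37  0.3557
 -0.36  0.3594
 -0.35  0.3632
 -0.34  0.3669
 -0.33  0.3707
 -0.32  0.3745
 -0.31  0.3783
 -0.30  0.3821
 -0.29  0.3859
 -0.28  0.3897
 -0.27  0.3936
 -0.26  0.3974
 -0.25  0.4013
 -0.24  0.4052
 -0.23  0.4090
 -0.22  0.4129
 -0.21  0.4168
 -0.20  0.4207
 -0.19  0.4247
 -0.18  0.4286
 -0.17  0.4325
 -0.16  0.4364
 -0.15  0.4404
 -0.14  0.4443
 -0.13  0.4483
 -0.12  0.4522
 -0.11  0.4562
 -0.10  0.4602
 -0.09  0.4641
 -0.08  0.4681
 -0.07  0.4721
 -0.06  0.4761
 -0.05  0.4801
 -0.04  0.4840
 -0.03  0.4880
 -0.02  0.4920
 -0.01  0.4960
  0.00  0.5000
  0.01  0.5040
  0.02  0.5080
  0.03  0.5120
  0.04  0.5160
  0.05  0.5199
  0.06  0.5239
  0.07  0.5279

σ√T = 0.43 × 0.8660 = 0.3724
d₁ = [ln(136/135) + (0.068 + 0.43²/2)·0.75] / 0.3724 = [0.0074 + 0.1203] / 0.3724 = 0.3430 ≈ 0.34
d₂ = d₁ − σ√T = 0.3430 − 0.3724 = -0.0294 ≈ -0.03
exp(−rT) = exp(−0.068·0.75) = 0.9503
P = 135·0.9503·N(0.03) − 136·N(-0.34) = 135·0.9503·0.5120 − 136·0.3669 = 65.6847 − 49.8984 = 15.7863

£15.79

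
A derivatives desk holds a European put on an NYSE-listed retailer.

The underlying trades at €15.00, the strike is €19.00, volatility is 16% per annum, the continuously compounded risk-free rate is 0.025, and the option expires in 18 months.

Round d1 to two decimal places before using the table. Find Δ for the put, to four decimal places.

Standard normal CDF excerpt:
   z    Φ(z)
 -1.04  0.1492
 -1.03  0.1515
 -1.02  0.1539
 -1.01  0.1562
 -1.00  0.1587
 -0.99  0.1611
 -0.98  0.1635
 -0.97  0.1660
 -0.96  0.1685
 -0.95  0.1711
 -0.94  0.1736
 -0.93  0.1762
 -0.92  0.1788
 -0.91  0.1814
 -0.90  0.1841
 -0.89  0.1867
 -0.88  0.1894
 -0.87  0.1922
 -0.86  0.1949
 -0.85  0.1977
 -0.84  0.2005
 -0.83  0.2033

σ√T = 0.16 × 1.2247 = 0.1960
d₁ = [ln(15/19) + (0.025 + 0.16²/2)·1.5] / 0.1960 = [-0.2364 + 0.0567] / 0.1960 = -0.9170 ≈ -0.92
N(d₁) = N(-0.92) = 0.1788
Δ_put = N(d₁) − 1 = 0.1788 − 1 = -0.8212

-0.8212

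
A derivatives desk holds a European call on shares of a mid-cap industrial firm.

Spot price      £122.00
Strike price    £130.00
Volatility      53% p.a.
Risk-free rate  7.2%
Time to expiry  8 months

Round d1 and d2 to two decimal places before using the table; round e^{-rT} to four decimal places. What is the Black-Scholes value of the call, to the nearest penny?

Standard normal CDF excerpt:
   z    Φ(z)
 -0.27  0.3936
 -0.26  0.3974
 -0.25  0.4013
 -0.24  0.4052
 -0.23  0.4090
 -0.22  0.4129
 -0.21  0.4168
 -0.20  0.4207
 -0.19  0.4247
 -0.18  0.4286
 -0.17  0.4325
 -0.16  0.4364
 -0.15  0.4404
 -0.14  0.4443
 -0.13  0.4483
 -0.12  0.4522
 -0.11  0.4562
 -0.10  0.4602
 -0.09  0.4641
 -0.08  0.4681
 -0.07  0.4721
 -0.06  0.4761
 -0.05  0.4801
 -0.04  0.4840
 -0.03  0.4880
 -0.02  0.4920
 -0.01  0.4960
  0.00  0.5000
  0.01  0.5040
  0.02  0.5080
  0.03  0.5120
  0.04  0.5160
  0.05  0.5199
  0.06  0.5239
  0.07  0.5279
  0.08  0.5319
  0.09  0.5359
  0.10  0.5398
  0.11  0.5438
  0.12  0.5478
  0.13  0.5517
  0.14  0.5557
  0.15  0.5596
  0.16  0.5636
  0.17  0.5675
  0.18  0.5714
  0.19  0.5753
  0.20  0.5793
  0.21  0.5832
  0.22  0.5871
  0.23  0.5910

£19.99

σ√T = 0.53·√0.6667 = 0.4327
d₁ = [ln(122/130) + (0.072 + 0.53²/2)·0.6667] / 0.4327 = [-0.0635 + 0.1416] / 0.4327 = 0.1805 ≈ 0.18
d₂ = d₁ − σ√T = 0.1805 − 0.4327 = -0.2522 ≈ -0.25
e^(−rT) = e^(−0.072·0.6667) = 0.9531
C = 122·N(0.18) − 130·0.9531·N(-0.25) = 122·0.5714 − 130·0.9531·0.4013 = 69.7108 − 49.7223 = 19.9885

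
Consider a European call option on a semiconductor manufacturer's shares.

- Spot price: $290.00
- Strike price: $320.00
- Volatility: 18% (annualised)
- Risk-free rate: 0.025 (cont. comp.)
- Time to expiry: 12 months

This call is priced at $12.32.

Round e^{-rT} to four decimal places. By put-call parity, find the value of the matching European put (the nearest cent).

exp(−rT) = exp(−0.025·1) = 0.9753
Put-call parity: C − P = S − K·e^(−rT) = 290 − 320·0.9753 = 290 − 312.0960 = -22.0960
P = C − (C − P) = 12.32 − (-22.0960) = 34.4160

$34.42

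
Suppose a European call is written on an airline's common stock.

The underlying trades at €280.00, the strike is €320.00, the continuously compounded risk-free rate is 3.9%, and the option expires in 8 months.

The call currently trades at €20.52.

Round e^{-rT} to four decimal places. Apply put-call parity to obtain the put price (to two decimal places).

e^(−rT) = e^(−0.039·0.6667) = 0.9743
Put-call parity: C − P = S − K·e^(−rT) = 280 − 320·0.9743 = 280 − 311.7760 = -31.7760
P = C − (C − P) = 20.52 − (-31.7760) = 52.2960

€52.30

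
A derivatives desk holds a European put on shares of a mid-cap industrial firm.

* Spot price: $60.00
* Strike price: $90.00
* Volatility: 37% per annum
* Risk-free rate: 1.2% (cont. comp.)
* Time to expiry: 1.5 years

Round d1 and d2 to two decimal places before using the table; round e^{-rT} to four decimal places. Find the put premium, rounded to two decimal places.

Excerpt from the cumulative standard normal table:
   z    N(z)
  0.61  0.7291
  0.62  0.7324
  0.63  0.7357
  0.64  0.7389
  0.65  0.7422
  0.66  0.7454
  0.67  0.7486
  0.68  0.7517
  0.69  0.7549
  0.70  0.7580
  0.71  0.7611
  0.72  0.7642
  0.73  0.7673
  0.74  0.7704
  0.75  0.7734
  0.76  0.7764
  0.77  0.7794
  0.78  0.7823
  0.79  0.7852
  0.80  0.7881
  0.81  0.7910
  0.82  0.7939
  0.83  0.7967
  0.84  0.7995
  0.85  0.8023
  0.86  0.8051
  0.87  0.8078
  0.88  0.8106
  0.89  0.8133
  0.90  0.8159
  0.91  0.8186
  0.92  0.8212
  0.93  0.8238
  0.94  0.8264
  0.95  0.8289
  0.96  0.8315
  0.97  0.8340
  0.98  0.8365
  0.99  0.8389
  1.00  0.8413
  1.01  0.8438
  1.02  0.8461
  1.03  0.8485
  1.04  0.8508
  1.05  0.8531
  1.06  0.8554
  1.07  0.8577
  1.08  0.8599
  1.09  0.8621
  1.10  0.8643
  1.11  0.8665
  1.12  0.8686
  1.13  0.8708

$31.87

T = 1.5;  σ√T = 0.4532
d₁ = [ln(60/90) + (0.012 + ½·0.37²)·1.5] / (σ√T) = (-0.4055 + 0.1207) / 0.4532 = -0.6285 ≈ -0.63
d₂ = -0.6285 − 0.4532 = -1.0816 ≈ -1.08
e^(−rT) = e^(−0.012·1.5) = 0.9822
P = 90·0.9822·N(1.08) − 60·N(0.63) = 90·0.9822·0.8599 − 60·0.7357 = 76.0134 − 44.1420 = 31.8714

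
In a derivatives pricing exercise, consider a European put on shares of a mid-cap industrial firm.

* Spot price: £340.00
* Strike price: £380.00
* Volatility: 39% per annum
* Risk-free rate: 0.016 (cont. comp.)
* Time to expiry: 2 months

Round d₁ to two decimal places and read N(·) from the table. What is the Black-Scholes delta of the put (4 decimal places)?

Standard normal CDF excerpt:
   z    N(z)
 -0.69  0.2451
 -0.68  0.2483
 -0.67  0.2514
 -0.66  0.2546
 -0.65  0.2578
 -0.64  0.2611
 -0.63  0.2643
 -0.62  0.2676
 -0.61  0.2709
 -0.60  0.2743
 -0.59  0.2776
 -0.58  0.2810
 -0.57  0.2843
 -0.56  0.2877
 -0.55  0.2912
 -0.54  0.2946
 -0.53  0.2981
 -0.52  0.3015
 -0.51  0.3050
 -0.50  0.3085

-0.7257

σ√T = 0.39·√0.1667 = 0.1592
ln(S/K) + (r + σ²/2)T = ln(340/380) + (0.016 + 0.39²/2)·0.1667 = -0.1112 + 0.0153 = -0.0959
d₁ = -0.0959 / 0.1592 = -0.6022 → -0.60
N(d₁) = N(-0.60) = 0.2743
Δ_put = N(d₁) − 1 = 0.2743 − 1 = -0.7257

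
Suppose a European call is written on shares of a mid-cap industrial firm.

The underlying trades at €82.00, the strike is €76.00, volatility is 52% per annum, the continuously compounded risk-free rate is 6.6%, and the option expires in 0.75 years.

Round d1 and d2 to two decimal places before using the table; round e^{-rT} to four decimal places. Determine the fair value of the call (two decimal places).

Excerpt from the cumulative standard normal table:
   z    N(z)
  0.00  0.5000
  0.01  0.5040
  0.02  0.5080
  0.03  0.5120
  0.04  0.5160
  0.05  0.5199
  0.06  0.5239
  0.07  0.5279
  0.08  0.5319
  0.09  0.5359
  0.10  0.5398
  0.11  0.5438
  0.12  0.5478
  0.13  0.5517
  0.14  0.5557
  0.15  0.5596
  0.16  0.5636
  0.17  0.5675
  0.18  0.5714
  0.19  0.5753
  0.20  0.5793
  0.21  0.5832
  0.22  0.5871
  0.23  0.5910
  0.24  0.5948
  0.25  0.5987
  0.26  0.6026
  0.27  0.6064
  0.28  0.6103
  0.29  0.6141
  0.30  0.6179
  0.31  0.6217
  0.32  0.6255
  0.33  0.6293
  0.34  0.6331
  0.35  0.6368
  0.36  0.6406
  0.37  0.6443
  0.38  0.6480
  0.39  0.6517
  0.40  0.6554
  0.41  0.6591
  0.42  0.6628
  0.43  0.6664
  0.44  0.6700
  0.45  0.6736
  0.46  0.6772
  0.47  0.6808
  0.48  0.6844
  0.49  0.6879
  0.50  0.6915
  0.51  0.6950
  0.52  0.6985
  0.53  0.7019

T = 0.75;  σ√T = 0.4503
d₁ = [ln(82/76) + (0.066 + 0.52²/2)·0.75] / 0.4503 = [0.0760 + 0.1509] / 0.4503 = 0.5038 ≈ 0.50
d₂ = d₁ − σ√T = 0.5038 − 0.4503 = 0.0535 ≈ 0.05
e^(−rT) = e^(−0.066·0.75) = 0.9517
N(d₁) = N(0.50) = 0.6915;  N(d₂) = N(0.05) = 0.5199
C = 82·0.6915 − 76·0.9517·0.5199 = 56.7030 − 37.6040 = 19.0990

€19.10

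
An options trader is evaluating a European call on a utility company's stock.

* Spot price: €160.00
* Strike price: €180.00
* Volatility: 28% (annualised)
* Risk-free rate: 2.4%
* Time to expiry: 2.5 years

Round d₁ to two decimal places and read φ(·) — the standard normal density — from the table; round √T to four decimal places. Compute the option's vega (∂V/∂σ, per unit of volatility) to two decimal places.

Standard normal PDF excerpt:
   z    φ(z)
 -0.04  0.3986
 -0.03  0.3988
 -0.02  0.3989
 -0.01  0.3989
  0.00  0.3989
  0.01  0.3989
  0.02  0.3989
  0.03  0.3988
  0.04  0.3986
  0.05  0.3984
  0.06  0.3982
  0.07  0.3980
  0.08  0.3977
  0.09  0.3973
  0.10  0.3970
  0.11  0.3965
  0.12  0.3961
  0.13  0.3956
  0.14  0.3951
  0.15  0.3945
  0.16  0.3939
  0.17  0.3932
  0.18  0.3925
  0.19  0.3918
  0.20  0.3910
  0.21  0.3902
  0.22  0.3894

T = 2.5;  σ√T = 0.4427
d₁ = [ln(160/180) + (0.024 + ½·0.28²)·2.5] / (σ√T) = (-0.1178 + 0.1580) / 0.4427 = 0.0908 ⇒ 0.09
√T = √2.5 = 1.5811
φ(d₁) = φ(0.09) = 0.3973
vega = S·φ(d₁)·√T = 160·0.3973·1.5811 = 100.5074
(Vega is the same for a European call and put with the same parameters.)

100.51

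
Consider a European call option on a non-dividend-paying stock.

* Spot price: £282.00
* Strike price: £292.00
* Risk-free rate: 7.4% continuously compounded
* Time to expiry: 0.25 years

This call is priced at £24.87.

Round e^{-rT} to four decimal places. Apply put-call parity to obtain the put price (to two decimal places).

£29.53

exp(−rT) = exp(−0.074·0.25) = 0.9817
Put-call parity: C − P = S − K·e^(−rT) = 282 − 292·0.9817 = 282 − 286.6564 = -4.6564
P = C − (C − P) = 24.87 − (-4.6564) = 29.5264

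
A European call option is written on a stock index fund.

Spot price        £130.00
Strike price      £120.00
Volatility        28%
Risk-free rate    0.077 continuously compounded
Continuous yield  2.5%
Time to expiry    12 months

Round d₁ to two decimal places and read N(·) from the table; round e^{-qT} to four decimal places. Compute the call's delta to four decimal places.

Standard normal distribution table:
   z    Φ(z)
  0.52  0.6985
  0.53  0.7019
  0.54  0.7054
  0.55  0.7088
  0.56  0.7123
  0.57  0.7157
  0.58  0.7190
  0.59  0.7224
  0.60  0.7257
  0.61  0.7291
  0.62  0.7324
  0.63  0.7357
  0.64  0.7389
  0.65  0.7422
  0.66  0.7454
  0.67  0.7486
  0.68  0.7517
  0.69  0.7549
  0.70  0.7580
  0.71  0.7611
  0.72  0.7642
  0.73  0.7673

T = 1;  σ√T = 0.2800
d₁ = [ln(130/120) + (0.077 − 0.025 + 0.28²/2)·1] / 0.2800 = [0.0800 + 0.0912] / 0.2800 = 0.6116 ⇒ 0.61
N(d₁) = N(0.61) = 0.7291
Δ_call = exp(−qT)·N(d₁) = 0.9753·0.7291 = 0.7111

0.7111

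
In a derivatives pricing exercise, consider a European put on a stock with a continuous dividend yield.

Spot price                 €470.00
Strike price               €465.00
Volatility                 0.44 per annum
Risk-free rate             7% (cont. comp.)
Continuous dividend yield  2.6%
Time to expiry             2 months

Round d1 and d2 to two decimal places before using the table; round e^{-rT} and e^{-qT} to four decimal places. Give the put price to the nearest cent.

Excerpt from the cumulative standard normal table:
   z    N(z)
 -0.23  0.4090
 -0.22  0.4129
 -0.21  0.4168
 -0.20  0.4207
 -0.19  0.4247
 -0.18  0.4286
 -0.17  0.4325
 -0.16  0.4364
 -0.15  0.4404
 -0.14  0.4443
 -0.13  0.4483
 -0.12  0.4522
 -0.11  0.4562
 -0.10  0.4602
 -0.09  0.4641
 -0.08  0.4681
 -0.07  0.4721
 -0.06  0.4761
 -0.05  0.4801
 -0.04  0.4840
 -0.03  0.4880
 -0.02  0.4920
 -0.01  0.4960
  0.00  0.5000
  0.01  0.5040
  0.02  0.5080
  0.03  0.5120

σ√T = 0.44·√0.1667 = 0.1796
d₁ = [ln(470/465) + (0.07 − 0.026 + 0.44²/2)·0.1667] / 0.1796 = [0.0107 + 0.0235] / 0.1796 = 0.1902 → 0.19
d₂ = d₁ − σ√T = 0.1902 − 0.1796 = 0.0106 → 0.01
e^(−qT) = e^(−0.026·0.1667) = 0.9957;  e^(−rT) = e^(−0.07·0.1667) = 0.9884
N(−d₂) = N(-0.01) = 0.4960;  N(−d₁) = N(-0.19) = 0.4247
P = 465·0.9884·0.4960 − 470·0.9957·0.4247 = 227.9646 − 198.7507 = 29.2139

€29.21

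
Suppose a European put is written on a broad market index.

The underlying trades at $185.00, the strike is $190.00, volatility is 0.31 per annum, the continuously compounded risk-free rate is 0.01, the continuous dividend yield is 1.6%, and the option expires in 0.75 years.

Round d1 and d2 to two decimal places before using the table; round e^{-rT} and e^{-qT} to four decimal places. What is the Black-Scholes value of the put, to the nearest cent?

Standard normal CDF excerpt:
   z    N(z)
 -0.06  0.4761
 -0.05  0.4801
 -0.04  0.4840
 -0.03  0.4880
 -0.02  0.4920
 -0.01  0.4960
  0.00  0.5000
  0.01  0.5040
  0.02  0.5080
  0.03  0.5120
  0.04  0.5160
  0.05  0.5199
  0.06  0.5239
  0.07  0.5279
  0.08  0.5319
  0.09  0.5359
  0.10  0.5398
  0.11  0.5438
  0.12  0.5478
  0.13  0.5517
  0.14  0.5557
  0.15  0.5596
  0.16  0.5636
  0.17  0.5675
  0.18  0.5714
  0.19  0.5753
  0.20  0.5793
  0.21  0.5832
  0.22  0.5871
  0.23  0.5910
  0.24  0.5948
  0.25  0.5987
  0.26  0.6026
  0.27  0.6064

T = 0.75;  σ√T = 0.2685
d₁ = [ln(185/190) + (0.01 − 0.016 + 0.31²/2)·0.75] / 0.2685 = [-0.0267 + 0.0315] / 0.2685 = 0.0181 ⇒ 0.02
d₂ = d₁ − σ√T = 0.0181 − 0.2685 = -0.2503 ⇒ -0.25
e^(−qT) = e^(−0.016·0.75) = 0.9881;  e^(−rT) = e^(−0.01·0.75) = 0.9925
N(−d₂) = N(0.25) = 0.5987;  N(−d₁) = N(-0.02) = 0.4920
P = 190·0.9925·0.5987 − 185·0.9881·0.4920 = 112.8999 − 89.9369 = 22.9630

$22.96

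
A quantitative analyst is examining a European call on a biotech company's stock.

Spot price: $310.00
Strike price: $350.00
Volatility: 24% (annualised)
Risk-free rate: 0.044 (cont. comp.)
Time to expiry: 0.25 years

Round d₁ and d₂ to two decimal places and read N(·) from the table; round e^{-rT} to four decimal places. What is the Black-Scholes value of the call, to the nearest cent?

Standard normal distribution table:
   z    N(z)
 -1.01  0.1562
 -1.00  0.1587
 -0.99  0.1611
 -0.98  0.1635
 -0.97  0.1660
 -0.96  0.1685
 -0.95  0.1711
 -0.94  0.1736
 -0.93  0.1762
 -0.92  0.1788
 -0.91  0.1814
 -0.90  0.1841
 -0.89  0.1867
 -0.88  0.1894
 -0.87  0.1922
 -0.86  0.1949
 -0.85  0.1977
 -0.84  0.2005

$3.82

T = 0.25;  σ√T = 0.1200
ln(S/K) + (r + σ²/2)T = ln(310/350) + (0.044 + 0.24²/2)·0.25 = -0.1214 + 0.0182 = -0.1032
d₁ = -0.1032 / 0.1200 = -0.8597 ≈ -0.86
d₂ = d₁ − σ√T = -0.8597 − 0.1200 = -0.9797 ≈ -0.98
e^(−rT) = e^(−0.044·0.25) = 0.9891
N(d₁) = N(-0.86) = 0.1949;  N(d₂) = N(-0.98) = 0.1635
C = 310·0.1949 − 350·0.9891·0.1635 = 60.4190 − 56.6012 = 3.8178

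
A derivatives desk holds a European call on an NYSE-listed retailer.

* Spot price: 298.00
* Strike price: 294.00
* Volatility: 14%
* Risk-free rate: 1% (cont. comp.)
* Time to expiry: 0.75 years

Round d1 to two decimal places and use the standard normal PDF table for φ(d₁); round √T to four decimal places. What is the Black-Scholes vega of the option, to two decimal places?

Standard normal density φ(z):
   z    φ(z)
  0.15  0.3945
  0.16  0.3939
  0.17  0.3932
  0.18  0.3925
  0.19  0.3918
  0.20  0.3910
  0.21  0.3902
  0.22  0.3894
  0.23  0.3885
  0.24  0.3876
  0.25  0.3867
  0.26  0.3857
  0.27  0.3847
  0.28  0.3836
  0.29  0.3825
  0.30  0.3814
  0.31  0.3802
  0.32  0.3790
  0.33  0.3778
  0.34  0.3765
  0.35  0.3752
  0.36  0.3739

σ√T = 0.14 × 0.8660 = 0.1212
ln(S/K) + (r + σ²/2)T = ln(298/294) + (0.01 + 0.14²/2)·0.75 = 0.0135 + 0.0149 = 0.0284
d₁ = 0.0284 / 0.1212 = 0.2339 ≈ 0.23
√T = √0.75 = 0.8660
φ(d₁) = φ(0.23) = 0.3885
vega = S·φ(d₁)·√T = 298·0.3885·0.8660 = 100.2594

100.26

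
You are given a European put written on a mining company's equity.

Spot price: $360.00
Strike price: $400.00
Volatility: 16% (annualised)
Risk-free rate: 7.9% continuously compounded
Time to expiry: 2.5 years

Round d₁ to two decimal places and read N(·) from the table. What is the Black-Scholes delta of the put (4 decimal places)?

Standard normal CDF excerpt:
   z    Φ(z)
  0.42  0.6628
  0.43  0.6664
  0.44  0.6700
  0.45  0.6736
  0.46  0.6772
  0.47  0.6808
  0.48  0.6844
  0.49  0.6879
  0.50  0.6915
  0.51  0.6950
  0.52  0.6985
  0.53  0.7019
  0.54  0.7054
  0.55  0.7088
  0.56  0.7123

-0.3121

σ√T = 0.16 × 1.5811 = 0.2530
d₁ = [ln(360/400) + (0.079 + ½·0.16²)·2.5] / (σ√T) = (-0.1054 + 0.2295) / 0.2530 = 0.4907 → 0.49
N(d₁) = N(0.49) = 0.6879
Δ_put = N(d₁) − 1 = 0.6879 − 1 = -0.3121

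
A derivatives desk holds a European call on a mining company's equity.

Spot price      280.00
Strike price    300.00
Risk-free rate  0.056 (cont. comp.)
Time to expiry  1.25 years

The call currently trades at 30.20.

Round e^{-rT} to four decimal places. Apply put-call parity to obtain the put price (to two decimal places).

29.92

exp(−rT) = exp(−0.056·1.25) = 0.9324
Put-call parity: C − P = S − K·e^(−rT) = 280 − 300·0.9324 = 280 − 279.7200 = 0.2800
P = C − (C − P) = 30.20 − (0.2800) = 29.9200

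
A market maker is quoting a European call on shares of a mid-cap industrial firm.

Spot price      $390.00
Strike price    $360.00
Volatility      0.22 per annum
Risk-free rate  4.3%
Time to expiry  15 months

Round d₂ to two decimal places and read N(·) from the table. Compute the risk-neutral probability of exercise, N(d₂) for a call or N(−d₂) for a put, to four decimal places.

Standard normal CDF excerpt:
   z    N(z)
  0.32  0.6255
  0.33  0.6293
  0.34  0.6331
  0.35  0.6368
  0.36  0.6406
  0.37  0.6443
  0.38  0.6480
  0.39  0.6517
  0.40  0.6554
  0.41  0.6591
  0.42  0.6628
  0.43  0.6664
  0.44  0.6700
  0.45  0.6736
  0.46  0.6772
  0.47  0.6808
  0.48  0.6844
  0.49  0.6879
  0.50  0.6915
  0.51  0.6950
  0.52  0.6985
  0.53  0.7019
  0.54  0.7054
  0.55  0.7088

0.6628

T = 1.25;  σ√T = 0.2460
ln(S/K) + (r + σ²/2)T = ln(390/360) + (0.043 + 0.22²/2)·1.25 = 0.0800 + 0.0840 = 0.1640
d₁ = 0.1640 / 0.2460 = 0.6669 → 0.67
d₂ = d₁ − σ√T = 0.6669 − 0.2460 = 0.4210 → 0.42
Risk-neutral Pr[S_T > K] = N(d₂) = N(0.42) = 0.6628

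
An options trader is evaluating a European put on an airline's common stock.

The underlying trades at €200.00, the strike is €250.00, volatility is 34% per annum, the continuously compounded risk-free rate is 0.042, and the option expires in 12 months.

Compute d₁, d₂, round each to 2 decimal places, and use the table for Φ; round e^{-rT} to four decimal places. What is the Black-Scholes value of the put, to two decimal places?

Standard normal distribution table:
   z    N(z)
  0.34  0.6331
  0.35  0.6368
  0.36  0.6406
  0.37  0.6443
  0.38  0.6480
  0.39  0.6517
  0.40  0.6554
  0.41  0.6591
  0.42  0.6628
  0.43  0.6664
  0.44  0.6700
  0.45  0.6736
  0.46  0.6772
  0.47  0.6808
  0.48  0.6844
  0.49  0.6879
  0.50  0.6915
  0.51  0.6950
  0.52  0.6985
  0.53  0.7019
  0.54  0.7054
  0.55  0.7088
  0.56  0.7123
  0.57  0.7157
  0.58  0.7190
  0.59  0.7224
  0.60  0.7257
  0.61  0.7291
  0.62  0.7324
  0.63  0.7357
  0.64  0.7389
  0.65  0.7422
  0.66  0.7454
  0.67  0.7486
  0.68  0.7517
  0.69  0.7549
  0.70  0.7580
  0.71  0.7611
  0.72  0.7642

€53.59

σ√T = 0.34·√1 = 0.3400
d₁ = [ln(200/250) + (0.042 + 0.34²/2)·1] / 0.3400 = [-0.2231 + 0.0998] / 0.3400 = -0.3628 which rounds to -0.36
d₂ = d₁ − σ√T = -0.3628 − 0.3400 = -0.7028 which rounds to -0.70
e^(−rT) = e^(−0.042·1) = 0.9589
N(−d₂) = N(0.70) = 0.7580;  N(−d₁) = N(0.36) = 0.6406
P = 250·0.9589·0.7580 − 200·0.6406 = 181.7115 − 128.1200 = 53.5916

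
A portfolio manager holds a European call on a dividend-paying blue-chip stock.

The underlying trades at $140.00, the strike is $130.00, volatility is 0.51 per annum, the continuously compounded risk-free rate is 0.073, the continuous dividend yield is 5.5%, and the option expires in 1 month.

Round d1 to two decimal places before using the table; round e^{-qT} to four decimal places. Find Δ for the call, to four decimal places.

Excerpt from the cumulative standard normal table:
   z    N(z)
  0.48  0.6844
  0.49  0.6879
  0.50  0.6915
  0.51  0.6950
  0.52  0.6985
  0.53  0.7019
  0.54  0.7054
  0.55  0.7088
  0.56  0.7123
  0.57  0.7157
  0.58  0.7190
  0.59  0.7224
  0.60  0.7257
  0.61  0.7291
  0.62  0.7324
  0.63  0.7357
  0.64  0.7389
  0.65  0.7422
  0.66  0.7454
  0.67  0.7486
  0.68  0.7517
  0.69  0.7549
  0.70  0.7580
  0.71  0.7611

σ√T = 0.51 × 0.2887 = 0.1472
d₁ = [ln(140/130) + (0.073 − 0.055 + 0.51²/2)·0.08333] / 0.1472 = [0.0741 + 0.0123] / 0.1472 = 0.5872 ≈ 0.59
N(d₁) = N(0.59) = 0.7224
Δ_call = exp(−qT)·N(d₁) = 0.9954·0.7224 = 0.7191

0.7191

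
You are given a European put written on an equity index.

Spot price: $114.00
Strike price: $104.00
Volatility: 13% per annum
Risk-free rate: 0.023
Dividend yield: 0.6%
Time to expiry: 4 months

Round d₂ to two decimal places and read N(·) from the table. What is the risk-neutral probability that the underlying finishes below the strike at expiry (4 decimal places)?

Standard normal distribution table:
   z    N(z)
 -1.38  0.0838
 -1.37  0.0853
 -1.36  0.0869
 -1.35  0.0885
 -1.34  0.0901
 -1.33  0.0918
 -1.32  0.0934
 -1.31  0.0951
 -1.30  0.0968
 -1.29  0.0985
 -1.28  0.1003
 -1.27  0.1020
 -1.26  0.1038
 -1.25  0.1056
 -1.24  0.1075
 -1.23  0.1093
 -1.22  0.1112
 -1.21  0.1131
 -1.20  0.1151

T = 0.3333;  σ√T = 0.0751
d₁ = [ln(114/104) + (0.023 − 0.006 + 0.13²/2)·0.3333] / 0.0751 = [0.0918 + 0.0085] / 0.0751 = 1.3362 → 1.34
d₂ = d₁ − σ√T = 1.3362 − 0.0751 = 1.2612 → 1.26
Risk-neutral Pr[S_T < K] = N(−d₂) = N(-1.26) = 0.1038

0.1038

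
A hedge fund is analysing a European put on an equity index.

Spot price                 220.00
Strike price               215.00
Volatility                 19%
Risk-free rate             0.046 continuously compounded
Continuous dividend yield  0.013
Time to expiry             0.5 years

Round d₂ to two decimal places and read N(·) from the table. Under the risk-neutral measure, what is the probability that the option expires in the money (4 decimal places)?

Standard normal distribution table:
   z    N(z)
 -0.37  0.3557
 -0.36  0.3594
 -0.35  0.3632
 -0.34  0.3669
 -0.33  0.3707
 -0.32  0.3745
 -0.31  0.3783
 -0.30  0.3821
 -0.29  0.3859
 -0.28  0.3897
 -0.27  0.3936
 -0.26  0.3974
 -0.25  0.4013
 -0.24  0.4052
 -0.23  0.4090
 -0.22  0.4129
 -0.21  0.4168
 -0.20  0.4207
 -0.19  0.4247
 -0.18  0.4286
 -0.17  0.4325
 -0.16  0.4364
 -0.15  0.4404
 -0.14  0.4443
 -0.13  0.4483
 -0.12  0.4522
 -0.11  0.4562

0.4090

σ√T = 0.19·√0.5 = 0.1344
ln(S/K) + (r − q + σ²/2)T = ln(220/215) + (0.046 − 0.013 + 0.19²/2)·0.5 = 0.0230 + 0.0255 = 0.0485
d₁ = 0.0485 / 0.1344 = 0.3611 which rounds to 0.36
d₂ = d₁ − σ√T = 0.3611 − 0.1344 = 0.2268 which rounds to 0.23
Risk-neutral Pr[S_T < K] = N(−d₂) = N(-0.23) = 0.4090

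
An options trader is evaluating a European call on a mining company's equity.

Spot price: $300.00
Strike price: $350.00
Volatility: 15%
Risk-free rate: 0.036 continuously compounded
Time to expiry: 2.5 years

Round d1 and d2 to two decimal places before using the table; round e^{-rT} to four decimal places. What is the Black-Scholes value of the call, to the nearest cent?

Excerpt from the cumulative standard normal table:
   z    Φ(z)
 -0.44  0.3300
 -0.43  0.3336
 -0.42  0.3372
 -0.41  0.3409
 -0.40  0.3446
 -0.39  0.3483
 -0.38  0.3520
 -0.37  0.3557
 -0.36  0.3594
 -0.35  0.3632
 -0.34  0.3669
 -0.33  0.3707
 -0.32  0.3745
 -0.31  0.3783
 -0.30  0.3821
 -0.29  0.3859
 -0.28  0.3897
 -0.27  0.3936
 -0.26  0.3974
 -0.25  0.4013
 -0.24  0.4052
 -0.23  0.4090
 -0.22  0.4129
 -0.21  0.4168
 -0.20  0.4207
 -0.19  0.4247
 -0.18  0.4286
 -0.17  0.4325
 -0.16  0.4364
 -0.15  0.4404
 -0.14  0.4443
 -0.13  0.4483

$20.71

σ√T = 0.15·√2.5 = 0.2372
d₁ = [ln(300/350) + (0.036 + ½·0.15²)·2.5] / (σ√T) = (-0.1542 + 0.1181) / 0.2372 = -0.1519 ≈ -0.15
d₂ = -0.1519 − 0.2372 = -0.3891 ≈ -0.39
exp(−rT) = exp(−0.036·2.5) = 0.9139
C = 300·N(-0.15) − 350·0.9139·N(-0.39) = 300·0.4404 − 350·0.9139·0.3483 = 132.1200 − 111.4090 = 20.7110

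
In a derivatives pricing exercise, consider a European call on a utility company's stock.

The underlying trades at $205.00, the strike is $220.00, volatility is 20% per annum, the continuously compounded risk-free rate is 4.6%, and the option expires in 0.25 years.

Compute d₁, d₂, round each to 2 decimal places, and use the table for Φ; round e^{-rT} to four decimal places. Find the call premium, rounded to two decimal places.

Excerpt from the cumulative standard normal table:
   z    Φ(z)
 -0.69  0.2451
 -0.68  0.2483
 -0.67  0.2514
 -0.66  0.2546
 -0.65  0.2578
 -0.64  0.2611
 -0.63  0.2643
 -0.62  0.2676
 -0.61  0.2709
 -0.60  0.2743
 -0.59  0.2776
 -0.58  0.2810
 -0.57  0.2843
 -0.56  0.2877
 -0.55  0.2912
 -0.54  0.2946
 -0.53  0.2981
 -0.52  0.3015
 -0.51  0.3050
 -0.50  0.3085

σ√T = 0.2·√0.25 = 0.1000
d₁ = [ln(205/220) + (0.046 + ½·0.2²)·0.25] / (σ√T) = (-0.0706 + 0.0165) / 0.1000 = -0.5412 → -0.54
d₂ = -0.5412 − 0.1000 = -0.6412 → -0.64
e^(−rT) = e^(−0.046·0.25) = 0.9886
C = 205·N(-0.54) − 220·0.9886·N(-0.64) = 205·0.2946 − 220·0.9886·0.2611 = 60.3930 − 56.7872 = 3.6058

$3.61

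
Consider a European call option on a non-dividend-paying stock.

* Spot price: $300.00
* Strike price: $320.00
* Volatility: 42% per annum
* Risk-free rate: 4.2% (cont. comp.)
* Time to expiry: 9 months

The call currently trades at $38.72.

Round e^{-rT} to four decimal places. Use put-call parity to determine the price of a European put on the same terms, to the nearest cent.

exp(−rT) = exp(−0.042·0.75) = 0.9690
Put-call parity: C − P = S − K·e^(−rT) = 300 − 320·0.9690 = 300 − 310.0800 = -10.0800
P = C − (C − P) = 38.72 − (-10.0800) = 48.8000

$48.80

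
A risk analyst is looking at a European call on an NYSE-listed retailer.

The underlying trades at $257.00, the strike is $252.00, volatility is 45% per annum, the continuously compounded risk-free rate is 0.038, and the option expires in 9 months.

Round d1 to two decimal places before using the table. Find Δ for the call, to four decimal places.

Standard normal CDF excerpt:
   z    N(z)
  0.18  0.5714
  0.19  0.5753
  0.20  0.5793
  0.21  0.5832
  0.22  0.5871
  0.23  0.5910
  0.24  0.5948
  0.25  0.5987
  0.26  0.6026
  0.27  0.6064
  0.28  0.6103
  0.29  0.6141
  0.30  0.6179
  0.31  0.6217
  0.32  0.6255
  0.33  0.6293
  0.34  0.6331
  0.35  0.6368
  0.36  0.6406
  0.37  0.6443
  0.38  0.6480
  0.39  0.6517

σ√T = 0.45 × 0.8660 = 0.3897
d₁ = [ln(257/252) + (0.038 + 0.45²/2)·0.75] / 0.3897 = [0.0196 + 0.1044] / 0.3897 = 0.3184 which rounds to 0.32
N(d₁) = N(0.32) = 0.6255
Δ_call = N(d₁) = 0.6255

0.6255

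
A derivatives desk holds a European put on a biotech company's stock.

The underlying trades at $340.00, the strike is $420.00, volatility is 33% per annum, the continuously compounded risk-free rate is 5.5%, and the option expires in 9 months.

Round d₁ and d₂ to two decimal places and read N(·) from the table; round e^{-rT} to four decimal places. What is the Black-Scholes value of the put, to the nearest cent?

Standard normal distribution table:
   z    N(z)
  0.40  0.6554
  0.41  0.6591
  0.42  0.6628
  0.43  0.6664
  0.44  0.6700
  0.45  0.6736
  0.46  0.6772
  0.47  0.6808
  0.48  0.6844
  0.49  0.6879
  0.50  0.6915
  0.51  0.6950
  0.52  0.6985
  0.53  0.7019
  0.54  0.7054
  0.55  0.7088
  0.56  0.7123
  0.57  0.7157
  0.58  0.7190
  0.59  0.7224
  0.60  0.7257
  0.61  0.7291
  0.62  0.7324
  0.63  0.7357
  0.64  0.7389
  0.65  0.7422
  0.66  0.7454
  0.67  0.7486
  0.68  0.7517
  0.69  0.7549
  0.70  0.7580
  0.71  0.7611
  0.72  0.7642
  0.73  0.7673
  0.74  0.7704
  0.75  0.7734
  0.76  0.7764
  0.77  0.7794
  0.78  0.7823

$81.47

σ√T = 0.33 × 0.8660 = 0.2858
d₁ = [ln(340/420) + (0.055 + ½·0.33²)·0.75] / (σ√T) = (-0.2113 + 0.0821) / 0.2858 = -0.4522 ⇒ -0.45
d₂ = -0.4522 − 0.2858 = -0.7379 ⇒ -0.74
exp(−rT) = exp(−0.055·0.75) = 0.9596
N(−d₂) = N(0.74) = 0.7704;  N(−d₁) = N(0.45) = 0.6736
P = 420·0.9596·0.7704 − 340·0.6736 = 310.4959 − 229.0240 = 81.4719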